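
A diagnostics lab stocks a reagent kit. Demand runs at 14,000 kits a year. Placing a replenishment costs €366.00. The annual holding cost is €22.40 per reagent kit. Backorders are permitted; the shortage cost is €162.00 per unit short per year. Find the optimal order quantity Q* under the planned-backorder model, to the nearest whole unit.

Q* ≈ 722 kits

With planned backorders, Q* = √(2DS/H) · √((H+B)/B).
√(2DS/H) = √(2 × 14,000 × 366 / 22.4) = 676.387.
√((H+B)/B) = √((22.4+162)/162) = 1.0669.
Q* ≈ 721.637.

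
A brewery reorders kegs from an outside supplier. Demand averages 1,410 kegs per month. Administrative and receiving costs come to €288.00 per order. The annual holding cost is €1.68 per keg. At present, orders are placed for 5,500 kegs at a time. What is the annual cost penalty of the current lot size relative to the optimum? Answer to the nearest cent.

Extra cost ≈ €1,459.62 per year

Annual demand D = 1,410 × 12 = 16,920.
EOQ = √(2DS/H) = √(2 × 16,920 × 288 / 1.68) ≈ 2408.56.
Cost at Q* = (D/Q*)S + (Q*/2)H = √(2DSH) ≈ €4,046.37.
Cost at Q = 5,500: (16,920/5,500)×288 + (5,500/2)×1.68 = €885.99 + €4,620.00 = €5,505.99.
Excess = €5,505.99 − €4,046.37 = €1,459.62.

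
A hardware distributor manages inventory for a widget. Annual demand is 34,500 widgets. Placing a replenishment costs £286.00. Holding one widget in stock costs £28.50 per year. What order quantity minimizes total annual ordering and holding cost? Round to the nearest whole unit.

Q* ≈ 832 widgets

EOQ = √(2DS / H) = √(2 × 34,500 × 286 / 28.5).
= √(19,734,000 / 28.5) = √692,421.0526 ≈ 832.118.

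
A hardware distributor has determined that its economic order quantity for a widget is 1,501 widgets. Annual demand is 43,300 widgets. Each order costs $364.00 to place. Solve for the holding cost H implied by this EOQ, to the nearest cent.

H ≈ $13.99

Invert the EOQ relation Q*² = 2DS/H.
From Q* = √(2DS/H): H = 2DS / Q*² = 2 × 43,300 × 364 / 1,501² = 13.9913.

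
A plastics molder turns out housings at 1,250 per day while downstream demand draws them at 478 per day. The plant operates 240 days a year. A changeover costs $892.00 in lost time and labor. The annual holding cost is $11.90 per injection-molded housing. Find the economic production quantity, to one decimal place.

Q* ≈ 5,277.0 housings

Annual demand D = 478 × 240 = 114,720.
Production build-up factor (1 − d/p) = 1 − 478/1,250 = 0.6176.
Q* = √(2DS / (H(1 − d/p))) = √(2 × 114,720 × 892 / (11.9 × 0.6176)).
= √(204,660,480 / 7.3494) ≈ 5277.034.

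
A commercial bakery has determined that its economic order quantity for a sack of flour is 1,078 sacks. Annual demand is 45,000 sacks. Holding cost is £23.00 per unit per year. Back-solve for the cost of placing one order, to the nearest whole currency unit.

The basic EOQ model gives Q* = √(2DS/H); rearrange for the unknown.
From Q* = √(2DS/H): S = Q*²H / (2D) = 1,078² × 23 / (2 × 45,000) = 296.9770.

S ≈ £297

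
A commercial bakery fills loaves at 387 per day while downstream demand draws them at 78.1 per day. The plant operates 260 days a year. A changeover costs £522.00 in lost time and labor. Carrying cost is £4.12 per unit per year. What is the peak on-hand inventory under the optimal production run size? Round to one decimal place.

Annual demand D = 78.1 × 260 = 20,306.
Production build-up factor (1 − d/p) = 1 − 78.1/387 = 0.7982.
Q* = √(2DS / (H(1 − d/p))) = √(2 × 20,306 × 522 / (4.12 × 0.7982)).
= √(21,199,464 / 3.2885) ≈ 2538.986.
Maximum inventory = Q*(1 − d/p) = 2538.986 × 0.7982 ≈ 2026.597.

I_max ≈ 2,026.6 loaves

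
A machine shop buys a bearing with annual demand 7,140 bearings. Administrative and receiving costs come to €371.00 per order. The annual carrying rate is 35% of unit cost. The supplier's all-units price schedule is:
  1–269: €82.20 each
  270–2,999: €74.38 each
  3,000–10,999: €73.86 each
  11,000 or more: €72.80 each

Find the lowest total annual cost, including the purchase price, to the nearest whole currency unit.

TC* ≈ €542,817

Holding cost per unit per year at price C is H = 0.35·C.
Candidates are each tier's EOQ (if it falls in that tier) and each price-break quantity.
Tier 1 (€82.20): EOQ = 429.1 exceeds tier's upper bound 269, so this tier is dominated.
EOQ at €74.38 = 451.1 (feasible in tier 2): TC = 7,140×€74.38 + (7,140/451.1)×371 + (451.1/2)×0.35×€74.38 = €542,817.12.
EOQ at €73.86 = 452.7 < 3000, so use break Q=3000: TC = 7,140×€73.86 + (7,140/3000.0)×371 + (3000.0/2)×0.35×€73.86 = €567,019.88.
EOQ at €72.80 = 456.0 < 11000, so use break Q=11000: TC = 7,140×€72.80 + (7,140/11000.0)×371 + (11000.0/2)×0.35×€72.80 = €660,172.81.
Lowest total cost among the candidates is at Q = 451.1.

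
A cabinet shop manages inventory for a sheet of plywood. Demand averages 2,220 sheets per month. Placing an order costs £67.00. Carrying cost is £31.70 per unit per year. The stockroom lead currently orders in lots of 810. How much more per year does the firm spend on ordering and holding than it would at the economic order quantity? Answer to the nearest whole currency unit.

Extra cost ≈ £4,404 per year

Annual demand D = 2,220 × 12 = 26,640.
EOQ = √(2DS/H) = √(2 × 26,640 × 67 / 31.7) ≈ 335.58.
Cost at Q* = (D/Q*)S + (Q*/2)H = √(2DSH) ≈ £10,637.73.
Cost at Q = 810: (26,640/810)×67 + (810/2)×31.7 = £2,203.56 + £12,838.50 = £15,042.06.
Excess = £15,042.06 − £10,637.73 = £4,404.32.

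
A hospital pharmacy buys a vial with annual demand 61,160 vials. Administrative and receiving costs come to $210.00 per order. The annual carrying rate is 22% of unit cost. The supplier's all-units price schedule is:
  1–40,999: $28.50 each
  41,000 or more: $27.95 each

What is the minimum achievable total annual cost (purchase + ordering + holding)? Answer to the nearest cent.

TC* ≈ $1,755,750.89

Holding cost per unit per year at price C is H = 0.22·C.
For each price level, check whether its EOQ is feasible; otherwise the best quantity at that price is the breakpoint.
EOQ at $28.50 = 2024.1 (feasible in tier 1): TC = 61,160×$28.50 + (61,160/2024.1)×210 + (2024.1/2)×0.22×$28.50 = $1,755,750.89.
EOQ at $27.95 = 2043.9 < 41000, so use break Q=41000: TC = 61,160×$27.95 + (61,160/41000.0)×210 + (41000.0/2)×0.22×$27.95 = $1,835,789.76.
Lowest total cost among the candidates is at Q = 2024.1.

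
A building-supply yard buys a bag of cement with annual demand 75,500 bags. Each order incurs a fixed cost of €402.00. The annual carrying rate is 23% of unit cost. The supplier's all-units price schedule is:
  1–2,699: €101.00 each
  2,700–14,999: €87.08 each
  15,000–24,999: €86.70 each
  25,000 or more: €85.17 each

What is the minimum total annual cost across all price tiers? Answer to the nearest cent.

Holding cost per unit per year at price C is H = 0.23·C.
For each price level, check whether its EOQ is feasible; otherwise the best quantity at that price is the breakpoint.
EOQ at €101.00 = 1616.5 (feasible in tier 1): TC = 75,500×€101.00 + (75,500/1616.5)×402 + (1616.5/2)×0.23×€101.00 = €7,663,051.40.
EOQ at €87.08 = 1740.9 < 2700, so use break Q=2700: TC = 75,500×€87.08 + (75,500/2700.0)×402 + (2700.0/2)×0.23×€87.08 = €6,612,819.45.
EOQ at €86.70 = 1744.7 < 15000, so use break Q=15000: TC = 75,500×€86.70 + (75,500/15000.0)×402 + (15000.0/2)×0.23×€86.70 = €6,697,430.90.
EOQ at €85.17 = 1760.3 < 25000, so use break Q=25000: TC = 75,500×€85.17 + (75,500/25000.0)×402 + (25000.0/2)×0.23×€85.17 = €6,676,412.79.
Lowest total cost among the candidates is at Q = 2700.0.

TC* ≈ €6,612,819.45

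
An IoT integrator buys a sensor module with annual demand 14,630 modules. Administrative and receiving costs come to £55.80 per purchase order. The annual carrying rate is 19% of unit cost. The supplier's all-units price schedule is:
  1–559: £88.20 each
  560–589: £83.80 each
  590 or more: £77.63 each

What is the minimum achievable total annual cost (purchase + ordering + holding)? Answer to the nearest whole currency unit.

Holding cost per unit per year at price C is H = 0.19·C.
For each price level, check whether its EOQ is feasible; otherwise the best quantity at that price is the breakpoint.
EOQ at £88.20 = 312.1 (feasible in tier 1): TC = 14,630×£88.20 + (14,630/312.1)×55.8 + (312.1/2)×0.19×£88.20 = £1,295,596.77.
EOQ at £83.80 = 320.2 < 560, so use break Q=560: TC = 14,630×£83.80 + (14,630/560.0)×55.8 + (560.0/2)×0.19×£83.80 = £1,231,909.93.
EOQ at £77.63 = 332.7 < 590, so use break Q=590: TC = 14,630×£77.63 + (14,630/590.0)×55.8 + (590.0/2)×0.19×£77.63 = £1,141,461.71.
Lowest total cost among the candidates is at Q = 590.0.

TC* ≈ £1,141,462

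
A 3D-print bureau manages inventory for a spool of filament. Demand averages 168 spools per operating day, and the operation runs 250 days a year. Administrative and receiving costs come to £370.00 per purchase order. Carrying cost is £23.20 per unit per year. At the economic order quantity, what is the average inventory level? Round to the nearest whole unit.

Annual demand D = 168 × 250 = 42,000.
Q* = √(2DS/H) = √(2 × 42,000 × 370 / 23.2) ≈ 1157.43.
Average inventory = Q*/2 ≈ 1157.43 / 2 = 578.717.

Average inventory ≈ 579 spools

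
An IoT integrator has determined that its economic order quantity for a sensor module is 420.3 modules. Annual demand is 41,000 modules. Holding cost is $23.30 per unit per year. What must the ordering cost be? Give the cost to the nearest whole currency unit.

S ≈ $50

Squaring Q* = √(2DS/H) gives Q*² = 2DS/H.
From Q* = √(2DS/H): S = Q*²H / (2D) = 420.3² × 23.3 / (2 × 41,000) = 50.1950.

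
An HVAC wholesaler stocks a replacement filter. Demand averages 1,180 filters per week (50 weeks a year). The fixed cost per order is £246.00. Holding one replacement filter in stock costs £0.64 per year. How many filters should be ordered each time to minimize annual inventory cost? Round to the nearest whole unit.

Annual demand D = 1,180 × 50 = 59,000.
EOQ = √(2DS / H) = √(2 × 59,000 × 246 / 0.64).
= √(29,028,000 / 0.64) = √45,356,250 ≈ 6734.705.

Q* ≈ 6,735 filters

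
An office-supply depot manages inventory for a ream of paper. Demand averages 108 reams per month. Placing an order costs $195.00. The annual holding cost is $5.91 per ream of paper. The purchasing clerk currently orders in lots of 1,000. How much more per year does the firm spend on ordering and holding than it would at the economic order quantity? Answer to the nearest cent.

Annual demand D = 108 × 12 = 1,296.
EOQ = √(2DS/H) = √(2 × 1,296 × 195 / 5.91) ≈ 292.44.
Cost at Q* = (D/Q*)S + (Q*/2)H = √(2DSH) ≈ $1,728.34.
Cost at Q = 1,000: (1,296/1,000)×195 + (1,000/2)×5.91 = $252.72 + $2,955.00 = $3,207.72.
Excess = $3,207.72 − $1,728.34 = $1,479.38.

Extra cost ≈ $1,479.38 per year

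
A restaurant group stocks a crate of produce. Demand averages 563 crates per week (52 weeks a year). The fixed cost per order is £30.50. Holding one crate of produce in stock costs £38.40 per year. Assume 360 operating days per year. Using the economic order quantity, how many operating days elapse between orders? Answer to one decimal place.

Annual demand D = 563 × 52 = 29,276.
Q* = √(2DS/H) = √(2 × 29,276 × 30.5 / 38.4) ≈ 215.65.
Cycle time = Q*/D × 360 = 215.65 / 29,276 × 360 ≈ 2.652 days.

T ≈ 2.7 days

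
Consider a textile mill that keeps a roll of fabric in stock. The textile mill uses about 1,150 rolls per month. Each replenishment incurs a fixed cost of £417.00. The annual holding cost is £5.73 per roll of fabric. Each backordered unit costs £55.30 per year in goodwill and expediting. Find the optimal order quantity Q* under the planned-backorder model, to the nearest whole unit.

Annual demand D = 1,150 × 12 = 13,800.
With planned backorders, Q* = √(2DS/H) · √((H+B)/B).
√(2DS/H) = √(2 × 13,800 × 417 / 5.73) = 1417.246.
√((H+B)/B) = √((5.73+55.3)/55.3) = 1.0505.
Q* ≈ 1488.862.

Q* ≈ 1,489 rolls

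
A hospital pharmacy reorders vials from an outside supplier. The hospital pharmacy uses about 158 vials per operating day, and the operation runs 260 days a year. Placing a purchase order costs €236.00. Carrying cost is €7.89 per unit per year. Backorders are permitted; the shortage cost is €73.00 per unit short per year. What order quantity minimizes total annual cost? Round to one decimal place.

Q* ≈ 1,650.2 vials

Annual demand D = 158 × 260 = 41,080.
With planned backorders, Q* = √(2DS/H) · √((H+B)/B).
√(2DS/H) = √(2 × 41,080 × 236 / 7.89) = 1567.645.
√((H+B)/B) = √((7.89+73)/73) = 1.0527.
Q* ≈ 1650.189.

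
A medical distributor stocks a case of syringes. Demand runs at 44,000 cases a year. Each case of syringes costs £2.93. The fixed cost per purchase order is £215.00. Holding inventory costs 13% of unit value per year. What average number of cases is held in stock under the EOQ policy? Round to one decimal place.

Average inventory ≈ 3,523.9 cases

Holding cost H = 0.13 × £2.93 = £0.3809 per unit per year.
Q* = √(2DS/H) = √(2 × 44,000 × 215 / 0.3809) ≈ 7047.82.
Average inventory = Q*/2 ≈ 7047.82 / 2 = 3523.912.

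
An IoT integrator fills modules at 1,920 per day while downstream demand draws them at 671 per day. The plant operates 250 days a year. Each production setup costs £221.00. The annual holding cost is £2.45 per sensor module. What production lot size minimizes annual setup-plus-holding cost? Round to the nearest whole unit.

Q* ≈ 6,821 modules

Annual demand D = 671 × 250 = 167,750.
Production build-up factor (1 − d/p) = 1 − 671/1,920 = 0.6505.
Q* = √(2DS / (H(1 − d/p))) = √(2 × 167,750 × 221 / (2.45 × 0.6505)).
= √(74,145,500 / 1.5938) ≈ 6820.697.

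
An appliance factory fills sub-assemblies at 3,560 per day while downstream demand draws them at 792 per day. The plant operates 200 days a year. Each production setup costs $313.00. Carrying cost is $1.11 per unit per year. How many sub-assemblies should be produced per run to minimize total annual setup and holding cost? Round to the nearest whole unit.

Annual demand D = 792 × 200 = 158,400.
Production build-up factor (1 − d/p) = 1 − 792/3,560 = 0.7775.
Q* = √(2DS / (H(1 − d/p))) = √(2 × 158,400 × 313 / (1.11 × 0.7775)).
= √(99,158,400 / 0.8631) ≈ 10718.777.

Q* ≈ 10,719 sub-assemblies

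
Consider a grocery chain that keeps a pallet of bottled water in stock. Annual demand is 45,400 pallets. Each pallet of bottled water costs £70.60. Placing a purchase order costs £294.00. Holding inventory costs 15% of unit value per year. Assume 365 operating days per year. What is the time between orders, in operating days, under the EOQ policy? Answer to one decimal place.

T ≈ 12.8 days

Holding cost H = 0.15 × £70.60 = £10.5900 per unit per year.
Q* = √(2DS/H) = √(2 × 45,400 × 294 / 10.59) ≈ 1587.70.
Cycle time = Q*/D × 365 = 1587.70 / 45,400 × 365 ≈ 12.765 days.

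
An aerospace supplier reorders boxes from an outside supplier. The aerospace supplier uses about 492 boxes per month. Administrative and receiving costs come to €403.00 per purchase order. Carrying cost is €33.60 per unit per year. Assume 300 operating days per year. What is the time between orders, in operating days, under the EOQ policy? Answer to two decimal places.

T ≈ 19.12 days

Annual demand D = 492 × 12 = 5,904.
EOQ = √(2DS/H) = √(2 × 5,904 × 403 / 33.6) ≈ 376.33.
Cycle time = Q*/D × 300 = 376.33 / 5,904 × 300 ≈ 19.123 days.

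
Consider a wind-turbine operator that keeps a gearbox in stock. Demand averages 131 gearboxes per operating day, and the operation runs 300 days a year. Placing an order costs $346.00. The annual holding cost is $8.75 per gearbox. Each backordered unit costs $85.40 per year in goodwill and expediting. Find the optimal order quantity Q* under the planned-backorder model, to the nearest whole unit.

Q* ≈ 1,851 gearboxes

Annual demand D = 131 × 300 = 39,300.
With planned backorders, Q* = √(2DS/H) · √((H+B)/B).
√(2DS/H) = √(2 × 39,300 × 346 / 8.75) = 1762.972.
√((H+B)/B) = √((8.75+85.4)/85.4) = 1.0500.
Q* ≈ 1851.086.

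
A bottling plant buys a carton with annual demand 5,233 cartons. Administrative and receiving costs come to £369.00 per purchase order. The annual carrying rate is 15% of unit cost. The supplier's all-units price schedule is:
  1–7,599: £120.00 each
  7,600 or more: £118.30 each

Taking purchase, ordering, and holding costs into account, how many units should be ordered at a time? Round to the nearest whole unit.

Q* ≈ 463 cartons

Holding cost per unit per year at price C is H = 0.15·C.
Evaluate total cost at each tier's feasible EOQ or, if the EOQ is below the tier, at the tier's minimum quantity.
EOQ at £120.00 = 463.2 (feasible in tier 1): TC = 5,233×£120.00 + (5,233/463.2)×369 + (463.2/2)×0.15×£120.00 = £636,297.58.
EOQ at £118.30 = 466.5 < 7600, so use break Q=7600: TC = 5,233×£118.30 + (5,233/7600.0)×369 + (7600.0/2)×0.15×£118.30 = £686,748.98.
Lowest total cost is £636,297.58 at Q = 463.2.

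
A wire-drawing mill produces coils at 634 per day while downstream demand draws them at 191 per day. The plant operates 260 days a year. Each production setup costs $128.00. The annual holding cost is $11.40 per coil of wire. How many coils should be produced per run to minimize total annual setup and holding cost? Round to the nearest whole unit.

Annual demand D = 191 × 260 = 49,660.
Production build-up factor (1 − d/p) = 1 − 191/634 = 0.6987.
Q* = √(2DS / (H(1 − d/p))) = √(2 × 49,660 × 128 / (11.4 × 0.6987)).
= √(12,712,960 / 7.9656) ≈ 1263.321.

Q* ≈ 1,263 coils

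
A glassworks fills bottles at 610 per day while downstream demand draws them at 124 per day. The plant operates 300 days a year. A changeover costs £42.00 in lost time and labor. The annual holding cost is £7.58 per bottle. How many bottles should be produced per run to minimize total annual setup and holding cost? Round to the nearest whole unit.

Annual demand D = 124 × 300 = 37,200.
Production build-up factor (1 − d/p) = 1 − 124/610 = 0.7967.
Q* = √(2DS / (H(1 − d/p))) = √(2 × 37,200 × 42 / (7.58 × 0.7967)).
= √(3,124,800 / 6.0391) ≈ 719.322.

Q* ≈ 719 bottles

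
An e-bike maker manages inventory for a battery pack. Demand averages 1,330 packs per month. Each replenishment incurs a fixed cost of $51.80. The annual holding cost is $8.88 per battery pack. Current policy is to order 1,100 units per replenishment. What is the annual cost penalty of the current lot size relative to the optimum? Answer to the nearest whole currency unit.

Extra cost ≈ $1,804 per year

Annual demand D = 1,330 × 12 = 15,960.
EOQ = √(2DS/H) = √(2 × 15,960 × 51.8 / 8.88) ≈ 431.51.
Cost at Q* = (D/Q*)S + (Q*/2)H = √(2DSH) ≈ $3,831.80.
Cost at Q = 1,100: (15,960/1,100)×51.8 + (1,100/2)×8.88 = $751.57 + $4,884.00 = $5,635.57.
Excess = $5,635.57 − $3,831.80 = $1,803.77.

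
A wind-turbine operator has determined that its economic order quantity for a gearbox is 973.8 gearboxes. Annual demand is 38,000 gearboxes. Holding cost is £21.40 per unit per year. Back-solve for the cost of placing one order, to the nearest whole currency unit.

S ≈ £267

The basic EOQ model gives Q* = √(2DS/H); rearrange for the unknown.
From Q* = √(2DS/H): S = Q*²H / (2D) = 973.8² × 21.4 / (2 × 38,000) = 267.0175.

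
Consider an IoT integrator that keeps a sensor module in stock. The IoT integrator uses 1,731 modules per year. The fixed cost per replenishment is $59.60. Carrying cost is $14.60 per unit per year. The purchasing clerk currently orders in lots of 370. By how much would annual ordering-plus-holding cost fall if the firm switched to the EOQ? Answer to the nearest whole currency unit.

Extra cost ≈ $1,244 per year

EOQ = √(2DS/H) = √(2 × 1,731 × 59.6 / 14.6) ≈ 118.88.
Cost at Q* = (D/Q*)S + (Q*/2)H = √(2DSH) ≈ $1,735.65.
Cost at Q = 370: (1,731/370)×59.6 + (370/2)×14.6 = $278.83 + $2,701.00 = $2,979.83.
Excess = $2,979.83 − $1,735.65 = $1,244.18.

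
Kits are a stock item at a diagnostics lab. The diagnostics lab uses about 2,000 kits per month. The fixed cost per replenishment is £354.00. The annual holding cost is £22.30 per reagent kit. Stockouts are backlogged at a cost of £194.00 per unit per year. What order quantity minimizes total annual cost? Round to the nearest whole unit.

Q* ≈ 922 kits

Annual demand D = 2,000 × 12 = 24,000.
With planned backorders, Q* = √(2DS/H) · √((H+B)/B).
√(2DS/H) = √(2 × 24,000 × 354 / 22.3) = 872.911.
√((H+B)/B) = √((22.3+194)/194) = 1.0559.
Q* ≈ 921.716.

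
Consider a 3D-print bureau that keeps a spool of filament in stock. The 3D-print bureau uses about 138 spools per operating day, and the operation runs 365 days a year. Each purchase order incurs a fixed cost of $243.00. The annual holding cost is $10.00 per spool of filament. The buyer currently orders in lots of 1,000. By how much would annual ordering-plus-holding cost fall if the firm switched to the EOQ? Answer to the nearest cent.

Extra cost ≈ $1,593.88 per year

Annual demand D = 138 × 365 = 50,370.
EOQ = √(2DS/H) = √(2 × 50,370 × 243 / 10) ≈ 1564.60.
Cost at Q* = (D/Q*)S + (Q*/2)H = √(2DSH) ≈ $15,646.03.
Cost at Q = 1,000: (50,370/1,000)×243 + (1,000/2)×10 = $12,239.91 + $5,000.00 = $17,239.91.
Excess = $17,239.91 − $15,646.03 = $1,593.88.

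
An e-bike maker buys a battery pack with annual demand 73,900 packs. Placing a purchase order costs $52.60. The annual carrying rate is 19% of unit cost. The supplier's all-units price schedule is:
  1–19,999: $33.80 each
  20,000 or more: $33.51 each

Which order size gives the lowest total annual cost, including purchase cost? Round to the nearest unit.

Q* ≈ 1,100 packs

Holding cost per unit per year at price C is H = 0.19·C.
For each price level, check whether its EOQ is feasible; otherwise the best quantity at that price is the breakpoint.
EOQ at $33.80 = 1100.3 (feasible in tier 1): TC = 73,900×$33.80 + (73,900/1100.3)×52.6 + (1100.3/2)×0.19×$33.80 = $2,504,885.86.
EOQ at $33.51 = 1105.0 < 20000, so use break Q=20000: TC = 73,900×$33.51 + (73,900/20000.0)×52.6 + (20000.0/2)×0.19×$33.51 = $2,540,252.36.
Lowest total cost is $2,504,885.86 at Q = 1100.3.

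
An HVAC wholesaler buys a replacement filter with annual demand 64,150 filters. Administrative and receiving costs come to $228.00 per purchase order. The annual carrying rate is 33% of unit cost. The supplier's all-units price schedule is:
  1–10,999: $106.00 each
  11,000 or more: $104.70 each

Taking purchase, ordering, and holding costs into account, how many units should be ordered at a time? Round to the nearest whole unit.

Holding cost per unit per year at price C is H = 0.33·C.
Evaluate total cost at each tier's feasible EOQ or, if the EOQ is below the tier, at the tier's minimum quantity.
EOQ at $106.00 = 914.5 (feasible in tier 1): TC = 64,150×$106.00 + (64,150/914.5)×228 + (914.5/2)×0.33×$106.00 = $6,831,888.26.
EOQ at $104.70 = 920.1 < 11000, so use break Q=11000: TC = 64,150×$104.70 + (64,150/11000.0)×228 + (11000.0/2)×0.33×$104.70 = $6,907,865.15.
Lowest total cost is $6,831,888.26 at Q = 914.5.

Q* ≈ 914 filters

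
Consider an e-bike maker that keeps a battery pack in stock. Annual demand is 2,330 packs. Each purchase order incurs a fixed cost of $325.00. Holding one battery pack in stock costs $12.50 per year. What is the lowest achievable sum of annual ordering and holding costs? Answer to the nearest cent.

TC* ≈ $4,351.01

Q* = √(2DS/H) = √(2 × 2,330 × 325 / 12.5) ≈ 348.08.
At the optimum the two cost components are equal, so total cost = 2·(Q*/2)H = Q*·H.
Minimum total = √(2DSH) = √(2 × 2,330 × 325 × 12.5) ≈ 4351.006.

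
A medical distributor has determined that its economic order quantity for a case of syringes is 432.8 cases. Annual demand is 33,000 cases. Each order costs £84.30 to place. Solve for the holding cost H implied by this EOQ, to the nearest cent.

Squaring Q* = √(2DS/H) gives Q*² = 2DS/H.
From Q* = √(2DS/H): H = 2DS / Q*² = 2 × 33,000 × 84.3 / 432.8² = 29.7028.

H ≈ £29.70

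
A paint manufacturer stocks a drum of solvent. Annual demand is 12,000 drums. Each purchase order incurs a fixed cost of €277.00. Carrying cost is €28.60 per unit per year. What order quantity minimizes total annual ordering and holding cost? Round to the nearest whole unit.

EOQ = √(2DS / H) = √(2 × 12,000 × 277 / 28.6).
= √(6,648,000 / 28.6) = √232,447.5524 ≈ 482.128.

Q* ≈ 482 drums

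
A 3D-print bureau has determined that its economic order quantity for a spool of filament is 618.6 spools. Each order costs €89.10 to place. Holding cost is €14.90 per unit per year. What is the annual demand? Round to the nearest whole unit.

D ≈ 31,996 spools per year

The basic EOQ model gives Q* = √(2DS/H); rearrange for the unknown.
From Q* = √(2DS/H): D = Q*²H / (2S) = 618.6² × 14.9 / (2 × 89.1) = 31996.200.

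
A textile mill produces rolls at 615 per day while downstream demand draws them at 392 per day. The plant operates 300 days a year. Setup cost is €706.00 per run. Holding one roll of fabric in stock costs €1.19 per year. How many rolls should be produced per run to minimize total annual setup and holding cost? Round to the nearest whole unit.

Q* ≈ 19,617 rolls

Annual demand D = 392 × 300 = 117,600.
Production build-up factor (1 − d/p) = 1 − 392/615 = 0.3626.
Q* = √(2DS / (H(1 − d/p))) = √(2 × 117,600 × 706 / (1.19 × 0.3626)).
= √(166,051,200 / 0.4315) ≈ 19617.003.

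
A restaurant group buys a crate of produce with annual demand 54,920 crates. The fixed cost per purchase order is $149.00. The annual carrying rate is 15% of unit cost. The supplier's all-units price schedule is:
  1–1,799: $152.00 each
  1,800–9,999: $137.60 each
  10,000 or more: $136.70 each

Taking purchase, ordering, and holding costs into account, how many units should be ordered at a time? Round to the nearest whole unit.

Q* ≈ 1,800 crates

Holding cost per unit per year at price C is H = 0.15·C.
Evaluate total cost at each tier's feasible EOQ or, if the EOQ is below the tier, at the tier's minimum quantity.
EOQ at $152.00 = 847.2 (feasible in tier 1): TC = 54,920×$152.00 + (54,920/847.2)×149 + (847.2/2)×0.15×$152.00 = $8,367,157.05.
EOQ at $137.60 = 890.5 < 1800, so use break Q=1800: TC = 54,920×$137.60 + (54,920/1800.0)×149 + (1800.0/2)×0.15×$137.60 = $7,580,114.16.
EOQ at $136.70 = 893.4 < 10000, so use break Q=10000: TC = 54,920×$136.70 + (54,920/10000.0)×149 + (10000.0/2)×0.15×$136.70 = $7,610,907.31.
Lowest total cost is $7,580,114.16 at Q = 1800.0.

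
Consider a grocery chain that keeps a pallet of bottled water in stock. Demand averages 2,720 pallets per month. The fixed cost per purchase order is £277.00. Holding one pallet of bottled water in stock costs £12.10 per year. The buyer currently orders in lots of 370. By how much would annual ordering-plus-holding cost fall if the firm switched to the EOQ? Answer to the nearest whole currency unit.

Extra cost ≈ £11,883 per year

Annual demand D = 2,720 × 12 = 32,640.
EOQ = √(2DS/H) = √(2 × 32,640 × 277 / 12.1) ≈ 1222.47.
Cost at Q* = (D/Q*)S + (Q*/2)H = √(2DSH) ≈ £14,791.86.
Cost at Q = 370: (32,640/370)×277 + (370/2)×12.1 = £24,435.89 + £2,238.50 = £26,674.39.
Excess = £26,674.39 − £14,791.86 = £11,882.54.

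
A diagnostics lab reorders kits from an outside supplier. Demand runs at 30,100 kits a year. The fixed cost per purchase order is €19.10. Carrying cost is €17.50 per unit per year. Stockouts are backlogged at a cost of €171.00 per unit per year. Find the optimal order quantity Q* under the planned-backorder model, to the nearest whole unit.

Q* ≈ 269 kits

With planned backorders, Q* = √(2DS/H) · √((H+B)/B).
√(2DS/H) = √(2 × 30,100 × 19.1 / 17.5) = 256.328.
√((H+B)/B) = √((17.5+171)/171) = 1.0499.
Q* ≈ 269.125.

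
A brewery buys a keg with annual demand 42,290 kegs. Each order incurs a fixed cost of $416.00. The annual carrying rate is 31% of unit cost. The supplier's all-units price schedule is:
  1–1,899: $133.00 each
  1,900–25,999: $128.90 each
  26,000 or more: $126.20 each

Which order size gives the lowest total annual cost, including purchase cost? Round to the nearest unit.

Q* ≈ 1,900 kegs

Holding cost per unit per year at price C is H = 0.31·C.
Evaluate total cost at each tier's feasible EOQ or, if the EOQ is below the tier, at the tier's minimum quantity.
EOQ at $133.00 = 923.8 (feasible in tier 1): TC = 42,290×$133.00 + (42,290/923.8)×416 + (923.8/2)×0.31×$133.00 = $5,662,657.91.
EOQ at $128.90 = 938.4 < 1900, so use break Q=1900: TC = 42,290×$128.90 + (42,290/1900.0)×416 + (1900.0/2)×0.31×$128.90 = $5,498,401.33.
EOQ at $126.20 = 948.4 < 26000, so use break Q=26000: TC = 42,290×$126.20 + (42,290/26000.0)×416 + (26000.0/2)×0.31×$126.20 = $5,846,260.64.
Lowest total cost is $5,498,401.33 at Q = 1900.0.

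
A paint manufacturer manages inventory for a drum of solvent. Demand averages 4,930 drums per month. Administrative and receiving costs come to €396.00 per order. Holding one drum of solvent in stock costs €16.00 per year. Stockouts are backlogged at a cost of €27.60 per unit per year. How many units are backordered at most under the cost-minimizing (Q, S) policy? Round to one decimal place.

Annual demand D = 4,930 × 12 = 59,160.
With planned backorders, Q* = √(2DS/H) · √((H+B)/B).
√(2DS/H) = √(2 × 59,160 × 396 / 16) = 1711.263.
√((H+B)/B) = √((16+27.6)/27.6) = 1.2569.
Q* ≈ 2150.827.
S* = Q* · H/(H+B) = 2150.827 × 16/43.6 ≈ 789.294.

S* ≈ 789.3 drums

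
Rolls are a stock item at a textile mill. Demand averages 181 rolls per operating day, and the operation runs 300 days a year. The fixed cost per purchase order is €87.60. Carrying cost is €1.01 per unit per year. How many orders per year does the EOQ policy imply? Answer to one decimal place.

Annual demand D = 181 × 300 = 54,300.
Q* = √(2DS/H) = √(2 × 54,300 × 87.6 / 1.01) ≈ 3069.07.
Orders per year = D / Q* = 54,300 / 3069.07 ≈ 17.693.

N ≈ 17.7 orders per year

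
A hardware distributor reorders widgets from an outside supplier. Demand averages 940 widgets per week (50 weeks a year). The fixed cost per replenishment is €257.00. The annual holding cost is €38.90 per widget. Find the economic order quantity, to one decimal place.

Q* ≈ 788.1 widgets

Annual demand D = 940 × 50 = 47,000.
EOQ = √(2DS / H) = √(2 × 47,000 × 257 / 38.9).
= √(24,158,000 / 38.9) = √621,028.2776 ≈ 788.053.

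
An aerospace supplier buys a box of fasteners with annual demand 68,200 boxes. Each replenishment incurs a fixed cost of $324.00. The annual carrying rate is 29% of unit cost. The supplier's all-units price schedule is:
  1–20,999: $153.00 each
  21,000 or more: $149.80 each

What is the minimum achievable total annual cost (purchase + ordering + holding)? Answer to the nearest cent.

TC* ≈ $10,478,881.71

Holding cost per unit per year at price C is H = 0.29·C.
Candidates are each tier's EOQ (if it falls in that tier) and each price-break quantity.
EOQ at $153.00 = 998.0 (feasible in tier 1): TC = 68,200×$153.00 + (68,200/998.0)×324 + (998.0/2)×0.29×$153.00 = $10,478,881.71.
EOQ at $149.80 = 1008.6 < 21000, so use break Q=21000: TC = 68,200×$149.80 + (68,200/21000.0)×324 + (21000.0/2)×0.29×$149.80 = $10,673,553.23.
Lowest total cost among the candidates is at Q = 998.0.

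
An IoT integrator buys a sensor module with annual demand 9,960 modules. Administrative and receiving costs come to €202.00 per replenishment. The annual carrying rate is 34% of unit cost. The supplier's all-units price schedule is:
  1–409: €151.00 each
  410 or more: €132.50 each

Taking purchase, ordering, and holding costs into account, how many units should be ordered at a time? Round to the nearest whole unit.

Q* ≈ 410 modules

Holding cost per unit per year at price C is H = 0.34·C.
For each price level, check whether its EOQ is feasible; otherwise the best quantity at that price is the breakpoint.
EOQ at €151.00 = 280.0 (feasible in tier 1): TC = 9,960×€151.00 + (9,960/280.0)×202 + (280.0/2)×0.34×€151.00 = €1,518,333.03.
EOQ at €132.50 = 298.9 < 410, so use break Q=410: TC = 9,960×€132.50 + (9,960/410.0)×202 + (410.0/2)×0.34×€132.50 = €1,333,842.37.
Lowest total cost is €1,333,842.37 at Q = 410.0.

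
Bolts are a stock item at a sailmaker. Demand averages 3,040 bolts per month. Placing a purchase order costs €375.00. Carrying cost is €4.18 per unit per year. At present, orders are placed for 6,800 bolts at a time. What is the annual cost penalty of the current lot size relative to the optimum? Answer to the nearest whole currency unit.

Annual demand D = 3,040 × 12 = 36,480.
EOQ = √(2DS/H) = √(2 × 36,480 × 375 / 4.18) ≈ 2558.41.
Cost at Q* = (D/Q*)S + (Q*/2)H = √(2DSH) ≈ €10,694.15.
Cost at Q = 6,800: (36,480/6,800)×375 + (6,800/2)×4.18 = €2,011.76 + €14,212.00 = €16,223.76.
Excess = €16,223.76 − €10,694.15 = €5,529.62.

Extra cost ≈ €5,530 per year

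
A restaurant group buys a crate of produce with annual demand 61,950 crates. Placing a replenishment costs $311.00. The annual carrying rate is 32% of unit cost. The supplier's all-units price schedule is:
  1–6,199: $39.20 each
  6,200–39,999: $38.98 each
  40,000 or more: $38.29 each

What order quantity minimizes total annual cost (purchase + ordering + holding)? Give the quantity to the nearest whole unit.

Q* ≈ 1,753 crates

Holding cost per unit per year at price C is H = 0.32·C.
For each price level, check whether its EOQ is feasible; otherwise the best quantity at that price is the breakpoint.
EOQ at $39.20 = 1752.7 (feasible in tier 1): TC = 61,950×$39.20 + (61,950/1752.7)×311 + (1752.7/2)×0.32×$39.20 = $2,450,425.37.
EOQ at $38.98 = 1757.6 < 6200, so use break Q=6200: TC = 61,950×$38.98 + (61,950/6200.0)×311 + (6200.0/2)×0.32×$38.98 = $2,456,586.65.
EOQ at $38.29 = 1773.4 < 40000, so use break Q=40000: TC = 61,950×$38.29 + (61,950/40000.0)×311 + (40000.0/2)×0.32×$38.29 = $2,617,603.16.
Lowest total cost is $2,450,425.37 at Q = 1752.7.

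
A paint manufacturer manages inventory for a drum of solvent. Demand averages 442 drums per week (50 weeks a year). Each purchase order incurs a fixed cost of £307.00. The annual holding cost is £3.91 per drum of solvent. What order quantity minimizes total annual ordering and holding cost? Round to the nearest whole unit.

Annual demand D = 442 × 50 = 22,100.
EOQ = √(2DS / H) = √(2 × 22,100 × 307 / 3.91).
= √(13,569,400 / 3.91) = √3,470,434.7826 ≈ 1862.910.

Q* ≈ 1,863 drums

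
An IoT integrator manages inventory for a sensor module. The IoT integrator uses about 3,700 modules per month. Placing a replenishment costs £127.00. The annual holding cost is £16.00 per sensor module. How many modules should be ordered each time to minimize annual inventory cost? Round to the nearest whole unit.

Annual demand D = 3,700 × 12 = 44,400.
EOQ = √(2DS / H) = √(2 × 44,400 × 127 / 16).
= √(11,277,600 / 16) = √704,850 ≈ 839.553.

Q* ≈ 840 modules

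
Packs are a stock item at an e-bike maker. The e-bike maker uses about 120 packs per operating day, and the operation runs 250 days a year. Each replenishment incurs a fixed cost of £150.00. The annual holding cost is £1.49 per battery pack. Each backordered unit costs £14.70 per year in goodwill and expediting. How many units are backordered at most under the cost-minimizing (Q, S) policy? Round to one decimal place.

S* ≈ 237.4 packs

Annual demand D = 120 × 250 = 30,000.
With planned backorders, Q* = √(2DS/H) · √((H+B)/B).
√(2DS/H) = √(2 × 30,000 × 150 / 1.49) = 2457.696.
√((H+B)/B) = √((1.49+14.7)/14.7) = 1.0495.
Q* ≈ 2579.247.
S* = Q* · H/(H+B) = 2579.247 × 1.49/16.19 ≈ 237.374.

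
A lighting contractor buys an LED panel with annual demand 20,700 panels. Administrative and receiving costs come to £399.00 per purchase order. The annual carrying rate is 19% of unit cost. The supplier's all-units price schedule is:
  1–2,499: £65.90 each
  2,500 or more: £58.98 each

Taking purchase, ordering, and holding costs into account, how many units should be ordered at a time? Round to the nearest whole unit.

Holding cost per unit per year at price C is H = 0.19·C.
For each price level, check whether its EOQ is feasible; otherwise the best quantity at that price is the breakpoint.
EOQ at £65.90 = 1148.6 (feasible in tier 1): TC = 20,700×£65.90 + (20,700/1148.6)×399 + (1148.6/2)×0.19×£65.90 = £1,378,511.56.
EOQ at £58.98 = 1214.1 < 2500, so use break Q=2500: TC = 20,700×£58.98 + (20,700/2500.0)×399 + (2500.0/2)×0.19×£58.98 = £1,238,197.47.
Lowest total cost is £1,238,197.47 at Q = 2500.0.

Q* ≈ 2,500 panels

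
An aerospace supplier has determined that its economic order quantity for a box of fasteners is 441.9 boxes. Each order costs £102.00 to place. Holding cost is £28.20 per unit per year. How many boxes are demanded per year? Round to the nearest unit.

Squaring Q* = √(2DS/H) gives Q*² = 2DS/H.
From Q* = √(2DS/H): D = Q*²H / (2S) = 441.9² × 28.2 / (2 × 102) = 26993.981.

D ≈ 26,994 boxes per year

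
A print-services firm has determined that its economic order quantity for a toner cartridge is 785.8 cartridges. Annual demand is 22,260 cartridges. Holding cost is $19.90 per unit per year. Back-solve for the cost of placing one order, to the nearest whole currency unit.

The basic EOQ model gives Q* = √(2DS/H); rearrange for the unknown.
From Q* = √(2DS/H): S = Q*²H / (2D) = 785.8² × 19.9 / (2 × 22,260) = 276.0082.

S ≈ $276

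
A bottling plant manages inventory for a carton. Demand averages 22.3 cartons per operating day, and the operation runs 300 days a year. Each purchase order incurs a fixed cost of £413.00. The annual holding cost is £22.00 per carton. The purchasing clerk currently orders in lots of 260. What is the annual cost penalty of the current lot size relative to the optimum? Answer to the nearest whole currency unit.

Extra cost ≈ £2,461 per year

Annual demand D = 22.3 × 300 = 6,690.
EOQ = √(2DS/H) = √(2 × 6,690 × 413 / 22) ≈ 501.18.
Cost at Q* = (D/Q*)S + (Q*/2)H = √(2DSH) ≈ £11,025.91.
Cost at Q = 260: (6,690/260)×413 + (260/2)×22 = £10,626.81 + £2,860.00 = £13,486.81.
Excess = £13,486.81 − £11,025.91 = £2,460.90.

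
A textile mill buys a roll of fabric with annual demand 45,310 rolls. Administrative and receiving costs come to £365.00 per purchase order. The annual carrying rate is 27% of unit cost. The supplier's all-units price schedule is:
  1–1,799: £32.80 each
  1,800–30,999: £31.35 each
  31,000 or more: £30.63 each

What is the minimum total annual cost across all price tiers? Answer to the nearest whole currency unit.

TC* ≈ £1,437,201

Holding cost per unit per year at price C is H = 0.27·C.
Evaluate total cost at each tier's feasible EOQ or, if the EOQ is below the tier, at the tier's minimum quantity.
Tier 1 (£32.80): EOQ = 1932.6 exceeds tier's upper bound 1799, so this tier is dominated.
EOQ at £31.35 = 1976.8 (feasible in tier 2): TC = 45,310×£31.35 + (45,310/1976.8)×365 + (1976.8/2)×0.27×£31.35 = £1,437,200.93.
EOQ at £30.63 = 1999.9 < 31000, so use break Q=31000: TC = 45,310×£30.63 + (45,310/31000.0)×365 + (31000.0/2)×0.27×£30.63 = £1,516,565.34.
Lowest total cost among the candidates is at Q = 1976.8.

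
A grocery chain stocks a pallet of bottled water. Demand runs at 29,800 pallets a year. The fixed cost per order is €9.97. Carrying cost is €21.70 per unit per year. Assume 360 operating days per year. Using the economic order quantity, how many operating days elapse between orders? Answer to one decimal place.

T ≈ 2.0 days

EOQ = √(2DS/H) = √(2 × 29,800 × 9.97 / 21.7) ≈ 165.48.
Cycle time = Q*/D × 360 = 165.48 / 29,800 × 360 ≈ 1.999 days.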